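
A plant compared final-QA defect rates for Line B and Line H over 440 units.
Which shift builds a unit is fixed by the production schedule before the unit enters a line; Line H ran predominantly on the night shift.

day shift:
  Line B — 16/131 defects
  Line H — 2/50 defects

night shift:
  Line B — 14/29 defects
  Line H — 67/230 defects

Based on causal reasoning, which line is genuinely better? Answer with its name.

The shift-specific comparison favours Line H throughout, but the pooled figures favour Line B. The question is whether to condition on shift.
Shift differs across lines for reasons unrelated to any effect of the line itself, and it separately predicts the outcome — a classic confounder. We must compare within shift levels.
Within each level — day shift: 12.2% vs 4.0%; night shift: 48.3% vs 29.1% — Line H is lower every time.

Line H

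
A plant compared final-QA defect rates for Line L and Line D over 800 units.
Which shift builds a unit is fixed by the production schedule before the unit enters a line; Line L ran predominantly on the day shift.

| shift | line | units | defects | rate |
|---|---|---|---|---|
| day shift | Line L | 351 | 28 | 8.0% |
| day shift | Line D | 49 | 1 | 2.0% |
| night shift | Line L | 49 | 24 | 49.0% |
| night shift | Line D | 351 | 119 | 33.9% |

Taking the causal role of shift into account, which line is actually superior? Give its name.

Line D

The stratified and pooled comparisons disagree (Line D wins within each shift; Line L wins overall), so the answer turns on the causal role of shift.
Since shift is a pre-existing factor (not a product of the line) and it affects the outcome on its own, it is a confounder. The stratified rates, not the pooled rate, identify the causal effect.
Within each level — day shift: 8.0% vs 2.0%; night shift: 49.0% vs 33.9% — Line D is lower every time.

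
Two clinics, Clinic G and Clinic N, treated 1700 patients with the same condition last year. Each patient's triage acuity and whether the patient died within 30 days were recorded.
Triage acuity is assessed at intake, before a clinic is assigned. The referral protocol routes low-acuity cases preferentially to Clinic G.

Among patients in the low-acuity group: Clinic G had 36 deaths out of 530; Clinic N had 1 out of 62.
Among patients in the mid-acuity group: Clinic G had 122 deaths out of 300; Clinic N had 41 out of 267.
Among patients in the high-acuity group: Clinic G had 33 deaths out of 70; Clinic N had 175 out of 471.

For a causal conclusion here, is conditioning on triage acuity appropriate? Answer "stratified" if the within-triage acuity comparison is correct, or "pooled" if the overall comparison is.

stratified

Since triage acuity is a pre-existing factor (not a product of the clinic) and it affects the outcome on its own, it is a confounder. The stratified rates, not the pooled rate, identify the causal effect.
Within each level — low-acuity: 6.8% vs 1.6%; mid-acuity: 40.7% vs 15.4%; high-acuity: 47.1% vs 37.2% — Clinic N is lower every time.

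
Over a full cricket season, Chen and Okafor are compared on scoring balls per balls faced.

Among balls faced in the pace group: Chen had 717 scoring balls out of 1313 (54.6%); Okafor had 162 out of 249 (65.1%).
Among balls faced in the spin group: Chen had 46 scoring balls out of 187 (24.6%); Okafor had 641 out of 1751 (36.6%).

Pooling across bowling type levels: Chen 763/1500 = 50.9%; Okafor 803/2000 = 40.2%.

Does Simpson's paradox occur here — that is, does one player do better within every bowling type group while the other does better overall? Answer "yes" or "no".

Within each bowling type level (pace 54.6% vs 65.1%; spin 24.6% vs 36.6%), Okafor has the higher rate every time. Pooled: 50.9% vs 40.2% — Chen has the higher rate overall. The two comparisons disagree.

yes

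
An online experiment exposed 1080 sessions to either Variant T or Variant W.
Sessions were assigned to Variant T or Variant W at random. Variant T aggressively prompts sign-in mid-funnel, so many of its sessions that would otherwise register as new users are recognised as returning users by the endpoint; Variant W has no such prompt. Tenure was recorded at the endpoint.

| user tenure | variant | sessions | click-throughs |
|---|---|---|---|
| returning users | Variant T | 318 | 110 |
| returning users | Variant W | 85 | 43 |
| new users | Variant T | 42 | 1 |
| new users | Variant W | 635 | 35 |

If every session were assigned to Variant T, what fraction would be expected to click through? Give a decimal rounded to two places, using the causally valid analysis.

The user tenure-specific comparison favours Variant W throughout, but the pooled figures favour Variant T. The question is whether to condition on user tenure.
User tenure is recorded after the variant and is itself shifted by it — it sits on the causal path from variant to outcome. Conditioning on a mediator would strip out part of the effect we want; the pooled comparison gives the total causal effect.
So P(outcome | do(Variant T)) is just the pooled rate for Variant T: 111/360 = 0.308.

0.31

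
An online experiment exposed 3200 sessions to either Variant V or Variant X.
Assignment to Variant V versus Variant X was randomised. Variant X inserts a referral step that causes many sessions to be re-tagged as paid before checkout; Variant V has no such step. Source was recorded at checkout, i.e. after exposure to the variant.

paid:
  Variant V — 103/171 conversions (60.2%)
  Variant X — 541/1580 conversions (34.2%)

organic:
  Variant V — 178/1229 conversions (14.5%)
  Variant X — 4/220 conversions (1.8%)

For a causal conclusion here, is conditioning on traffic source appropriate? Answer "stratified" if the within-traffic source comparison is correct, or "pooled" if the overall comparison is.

The stratified and pooled comparisons disagree (Variant V wins within each traffic source; Variant X wins overall), so the answer turns on the causal role of traffic source.
Because the variant influences traffic source, traffic source is a post-treatment mediator, not a confounder. Stratifying on it would bias the estimate; the causal effect is the crude pooled difference.
Pooled: Variant V 20.1% vs Variant X 30.3%; Variant X is higher overall.

pooled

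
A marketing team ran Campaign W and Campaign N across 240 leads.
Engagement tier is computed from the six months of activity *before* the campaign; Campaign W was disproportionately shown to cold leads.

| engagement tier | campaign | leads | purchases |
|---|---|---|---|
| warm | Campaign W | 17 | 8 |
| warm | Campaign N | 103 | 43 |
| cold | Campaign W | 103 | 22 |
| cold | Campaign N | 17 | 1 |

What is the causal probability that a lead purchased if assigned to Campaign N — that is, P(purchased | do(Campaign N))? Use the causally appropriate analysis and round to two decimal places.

Within every engagement tier level Campaign W has the higher rate, yet pooled Campaign N does — Simpson's reversal.
Engagement tier satisfies the back-door criterion: it is not a descendant of the campaign, and it blocks the spurious path from campaign to outcome. Adjusting for it (i.e., using the within-engagement tier rates) gives the causal effect.
Standardising Campaign N to the population engagement tier mix: 0.500·43/103 + 0.500·1/17 = 0.238.

0.24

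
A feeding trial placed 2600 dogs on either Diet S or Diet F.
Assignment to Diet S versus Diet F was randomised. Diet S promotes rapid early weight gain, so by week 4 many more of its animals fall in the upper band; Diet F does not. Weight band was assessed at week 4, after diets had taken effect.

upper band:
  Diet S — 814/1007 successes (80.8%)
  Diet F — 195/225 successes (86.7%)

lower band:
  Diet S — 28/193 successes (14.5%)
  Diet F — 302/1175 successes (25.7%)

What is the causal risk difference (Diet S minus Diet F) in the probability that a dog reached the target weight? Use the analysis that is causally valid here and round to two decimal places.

Stratifying would compare diets among dogs the diets themselves sorted into week-4 weight band groups — a form of selection on an intermediate. The unconditioned pooled rates give the total causal effect.
The causal difference is the pooled difference: 0.702 − 0.355 = +0.347.

+0.35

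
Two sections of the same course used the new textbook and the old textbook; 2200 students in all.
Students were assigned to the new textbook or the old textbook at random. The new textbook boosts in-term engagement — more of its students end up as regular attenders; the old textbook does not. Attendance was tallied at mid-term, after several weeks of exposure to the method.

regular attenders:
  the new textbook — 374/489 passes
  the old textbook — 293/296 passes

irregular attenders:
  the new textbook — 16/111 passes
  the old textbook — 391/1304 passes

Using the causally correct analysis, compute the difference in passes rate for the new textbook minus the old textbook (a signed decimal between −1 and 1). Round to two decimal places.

+0.22

The stratified and pooled comparisons disagree (the old textbook wins within each mid-term attendance; the new textbook wins overall), so the answer turns on the causal role of mid-term attendance.
Stratifying would compare teaching methods among students the teaching methods themselves sorted into mid-term attendance groups — a form of selection on an intermediate. The unconditioned pooled rates give the total causal effect.
The causal difference is the pooled difference: 0.650 − 0.427 = +0.223.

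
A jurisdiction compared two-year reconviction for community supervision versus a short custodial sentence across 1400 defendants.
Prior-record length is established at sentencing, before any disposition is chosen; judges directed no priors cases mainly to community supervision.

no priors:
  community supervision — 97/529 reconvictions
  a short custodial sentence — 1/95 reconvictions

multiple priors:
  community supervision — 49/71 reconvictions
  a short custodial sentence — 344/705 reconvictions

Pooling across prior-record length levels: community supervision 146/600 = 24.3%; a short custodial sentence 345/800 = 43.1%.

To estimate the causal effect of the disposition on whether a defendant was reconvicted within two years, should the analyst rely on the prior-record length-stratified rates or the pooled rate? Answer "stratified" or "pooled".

The stratified and pooled comparisons disagree (a short custodial sentence wins within each prior-record length; community supervision wins overall), so the answer turns on the causal role of prior-record length.
Nothing the disposition does changes prior-record length; the imbalance is an allocation artefact. With prior-record length also predicting the outcome, the pooled figure is confounded, and the within-stratum comparison is the causal one.
Within each level — no priors: 18.3% vs 1.1%; multiple priors: 69.0% vs 48.8% — a short custodial sentence is lower every time.

stratified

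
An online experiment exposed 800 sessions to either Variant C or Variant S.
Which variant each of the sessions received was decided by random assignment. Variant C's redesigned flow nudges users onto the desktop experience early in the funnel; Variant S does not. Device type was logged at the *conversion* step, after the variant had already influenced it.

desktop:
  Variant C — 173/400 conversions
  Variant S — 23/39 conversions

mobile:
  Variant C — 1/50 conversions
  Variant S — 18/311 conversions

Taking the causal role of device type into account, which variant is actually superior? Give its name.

Variant C

Device type is recorded after the variant and is itself shifted by it — it sits on the causal path from variant to outcome. Conditioning on a mediator would strip out part of the effect we want; the pooled comparison gives the total causal effect.
Pooled: Variant C 38.7% vs Variant S 11.7%; Variant C is higher overall.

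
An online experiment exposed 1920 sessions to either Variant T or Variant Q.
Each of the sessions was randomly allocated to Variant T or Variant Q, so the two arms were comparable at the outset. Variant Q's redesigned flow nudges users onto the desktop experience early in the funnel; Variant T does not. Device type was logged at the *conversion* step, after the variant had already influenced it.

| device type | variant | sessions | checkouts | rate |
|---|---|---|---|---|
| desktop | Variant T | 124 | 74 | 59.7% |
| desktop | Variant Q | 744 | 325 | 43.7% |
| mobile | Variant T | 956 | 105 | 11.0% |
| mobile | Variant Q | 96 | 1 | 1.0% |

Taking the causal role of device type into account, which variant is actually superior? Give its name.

Variant Q

Device type here is a post-treatment variable shaped by the variant; conditioning on it would introduce bias rather than remove it. The overall comparison is the causal one.
Pooled: Variant T 16.6% vs Variant Q 38.8%; Variant Q is higher overall.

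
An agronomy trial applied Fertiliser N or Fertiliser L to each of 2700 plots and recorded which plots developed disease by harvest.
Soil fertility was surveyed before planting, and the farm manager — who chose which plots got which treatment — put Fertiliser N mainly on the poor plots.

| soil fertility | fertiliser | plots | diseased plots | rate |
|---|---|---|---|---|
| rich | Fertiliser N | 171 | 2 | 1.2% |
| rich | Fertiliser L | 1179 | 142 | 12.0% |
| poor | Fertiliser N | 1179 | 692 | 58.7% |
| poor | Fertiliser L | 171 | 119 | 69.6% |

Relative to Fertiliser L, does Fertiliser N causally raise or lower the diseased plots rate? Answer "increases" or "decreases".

Within every soil fertility level Fertiliser N has the lower rate, yet pooled Fertiliser L does — Simpson's reversal.
Since soil fertility is a pre-existing factor (not a product of the fertiliser) and it affects the outcome on its own, it is a confounder. The stratified rates, not the pooled rate, identify the causal effect.
Within each level — rich: 1.2% vs 12.0%; poor: 58.7% vs 69.6% — Fertiliser N is lower every time.

decreases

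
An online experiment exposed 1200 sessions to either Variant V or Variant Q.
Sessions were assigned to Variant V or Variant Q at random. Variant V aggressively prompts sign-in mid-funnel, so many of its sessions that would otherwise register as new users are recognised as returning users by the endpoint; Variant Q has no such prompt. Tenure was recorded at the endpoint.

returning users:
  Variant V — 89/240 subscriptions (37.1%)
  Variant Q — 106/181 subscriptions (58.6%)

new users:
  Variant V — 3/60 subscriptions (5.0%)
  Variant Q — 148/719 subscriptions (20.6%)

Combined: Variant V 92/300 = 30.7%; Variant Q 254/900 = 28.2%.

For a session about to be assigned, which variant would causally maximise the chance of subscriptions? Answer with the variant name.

User tenure is recorded after the variant and is itself shifted by it — it sits on the causal path from variant to outcome. Conditioning on a mediator would strip out part of the effect we want; the pooled comparison gives the total causal effect.
Pooled: Variant V 30.7% vs Variant Q 28.2%; Variant V is higher overall.

Variant V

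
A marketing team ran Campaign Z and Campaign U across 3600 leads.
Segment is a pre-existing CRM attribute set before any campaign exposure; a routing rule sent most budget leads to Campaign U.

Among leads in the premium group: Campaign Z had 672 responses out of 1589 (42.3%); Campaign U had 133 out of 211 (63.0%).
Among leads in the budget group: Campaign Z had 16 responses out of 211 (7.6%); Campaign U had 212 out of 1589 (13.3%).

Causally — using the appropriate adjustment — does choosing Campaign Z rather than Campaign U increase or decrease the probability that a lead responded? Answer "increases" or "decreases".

decreases

Within every customer segment level Campaign U has the higher rate, yet pooled Campaign Z does — Simpson's reversal.
Customer segment differs across campaigns for reasons unrelated to any effect of the campaign itself, and it separately predicts the outcome — a classic confounder. We must compare within customer segment levels.
Within each level — premium: 42.3% vs 63.0%; budget: 7.6% vs 13.3% — Campaign U is higher every time.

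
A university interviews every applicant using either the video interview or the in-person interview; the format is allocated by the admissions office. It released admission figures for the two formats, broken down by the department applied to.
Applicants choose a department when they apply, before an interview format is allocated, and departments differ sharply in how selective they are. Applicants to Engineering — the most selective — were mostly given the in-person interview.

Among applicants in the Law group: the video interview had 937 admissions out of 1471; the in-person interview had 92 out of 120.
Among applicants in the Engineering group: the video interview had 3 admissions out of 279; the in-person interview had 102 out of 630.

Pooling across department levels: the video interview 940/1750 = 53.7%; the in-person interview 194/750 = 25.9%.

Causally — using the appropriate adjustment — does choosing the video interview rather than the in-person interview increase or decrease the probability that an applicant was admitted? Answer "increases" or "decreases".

decreases

The department-specific comparison favours the in-person interview throughout, but the pooled figures favour the video interview. The question is whether to condition on department.
Nothing the interview format does changes department; the imbalance is an allocation artefact. With department also predicting the outcome, the pooled figure is confounded, and the within-stratum comparison is the causal one.
Within each level — Law: 63.7% vs 76.7%; Engineering: 1.1% vs 16.2% — the in-person interview is higher every time.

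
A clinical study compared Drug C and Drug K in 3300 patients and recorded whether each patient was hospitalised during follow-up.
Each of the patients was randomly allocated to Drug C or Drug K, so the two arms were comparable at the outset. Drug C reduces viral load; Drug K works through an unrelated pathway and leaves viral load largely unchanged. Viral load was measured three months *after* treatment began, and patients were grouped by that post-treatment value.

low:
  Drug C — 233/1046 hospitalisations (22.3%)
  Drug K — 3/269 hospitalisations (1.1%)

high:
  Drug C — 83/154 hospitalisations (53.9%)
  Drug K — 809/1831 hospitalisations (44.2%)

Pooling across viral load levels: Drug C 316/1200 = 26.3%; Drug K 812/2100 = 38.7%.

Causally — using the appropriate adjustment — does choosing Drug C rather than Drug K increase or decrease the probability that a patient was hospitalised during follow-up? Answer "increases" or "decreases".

Viral load is downstream of the drug. One should not condition on a consequence of treatment, so the overall rates are the right comparison.
Pooled: Drug C 26.3% vs Drug K 38.7%; Drug C is lower overall.

decreases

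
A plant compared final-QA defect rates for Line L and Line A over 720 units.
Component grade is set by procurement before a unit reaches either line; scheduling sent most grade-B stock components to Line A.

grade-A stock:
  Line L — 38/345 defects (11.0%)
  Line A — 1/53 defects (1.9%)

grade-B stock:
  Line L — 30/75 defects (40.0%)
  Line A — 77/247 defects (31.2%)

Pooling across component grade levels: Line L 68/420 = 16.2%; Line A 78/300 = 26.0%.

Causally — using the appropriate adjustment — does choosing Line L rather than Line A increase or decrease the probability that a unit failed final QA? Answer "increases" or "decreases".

increases

The stratified and pooled comparisons disagree (Line A wins within each component grade; Line L wins overall), so the answer turns on the causal role of component grade.
Component grade satisfies the back-door criterion: it is not a descendant of the line, and it blocks the spurious path from line to outcome. Adjusting for it (i.e., using the within-component grade rates) gives the causal effect.
Within each level — grade-A stock: 11.0% vs 1.9%; grade-B stock: 40.0% vs 31.2% — Line A is lower every time.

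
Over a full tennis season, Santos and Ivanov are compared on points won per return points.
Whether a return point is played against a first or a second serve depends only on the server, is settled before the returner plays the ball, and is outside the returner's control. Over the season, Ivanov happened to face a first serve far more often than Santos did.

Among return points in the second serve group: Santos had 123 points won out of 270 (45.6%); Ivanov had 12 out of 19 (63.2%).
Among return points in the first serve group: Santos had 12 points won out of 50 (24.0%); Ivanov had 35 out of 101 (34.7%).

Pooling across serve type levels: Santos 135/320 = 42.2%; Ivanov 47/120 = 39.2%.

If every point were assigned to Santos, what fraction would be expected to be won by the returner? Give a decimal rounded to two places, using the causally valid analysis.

Here serve type is a common cause — it drives both which player a case falls under and the outcome. The crude comparison mixes populations; the stratum-specific rates are the causally relevant ones.
Standardising Santos to the population serve type mix: 0.657·123/270 + 0.343·12/50 = 0.382.

0.38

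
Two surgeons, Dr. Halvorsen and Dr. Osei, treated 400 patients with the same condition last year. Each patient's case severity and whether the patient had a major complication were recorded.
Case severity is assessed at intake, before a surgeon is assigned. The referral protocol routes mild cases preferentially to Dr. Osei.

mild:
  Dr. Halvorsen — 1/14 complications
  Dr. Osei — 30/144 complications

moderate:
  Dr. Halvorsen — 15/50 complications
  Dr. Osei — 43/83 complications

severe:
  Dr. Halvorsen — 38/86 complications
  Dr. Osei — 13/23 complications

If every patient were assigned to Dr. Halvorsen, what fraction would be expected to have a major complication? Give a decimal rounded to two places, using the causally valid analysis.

0.25

Here case severity is a common cause — it drives both which surgeon a case falls under and the outcome. The crude comparison mixes populations; the stratum-specific rates are the causally relevant ones.
Standardising Dr. Halvorsen to the population case severity mix: 0.395·1/14 + 0.333·15/50 + 0.273·38/86 = 0.248.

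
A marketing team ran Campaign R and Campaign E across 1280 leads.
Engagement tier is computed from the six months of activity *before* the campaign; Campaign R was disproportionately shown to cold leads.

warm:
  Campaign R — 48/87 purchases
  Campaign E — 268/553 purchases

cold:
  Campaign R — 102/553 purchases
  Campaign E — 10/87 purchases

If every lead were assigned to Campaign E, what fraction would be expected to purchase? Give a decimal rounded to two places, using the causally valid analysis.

0.30

The engagement tier-specific comparison favours Campaign R throughout, but the pooled figures favour Campaign E. The question is whether to condition on engagement tier.
Engagement tier is set before the campaign has any effect — it is not caused by the campaign — and it independently drives the outcome. That makes it a confounder, so the causal comparison is within engagement tier levels.
Standardising Campaign E to the population engagement tier mix: 0.500·268/553 + 0.500·10/87 = 0.300.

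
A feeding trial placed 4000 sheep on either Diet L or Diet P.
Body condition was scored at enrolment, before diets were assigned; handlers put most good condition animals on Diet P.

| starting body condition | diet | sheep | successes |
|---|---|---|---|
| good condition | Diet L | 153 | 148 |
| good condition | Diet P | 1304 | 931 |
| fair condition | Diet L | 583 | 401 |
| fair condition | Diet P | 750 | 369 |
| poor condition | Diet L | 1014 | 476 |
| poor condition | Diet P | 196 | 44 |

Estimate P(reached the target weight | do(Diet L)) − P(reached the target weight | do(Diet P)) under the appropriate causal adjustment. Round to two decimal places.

+0.23

The imbalance in starting body condition arose from how sheep were allocated, not from anything the diet did; and starting body condition independently affects the outcome. The pooled gap is confounded — condition on starting body condition.
Adjusting over the population distribution of starting body condition: 0.364·(0.967−0.714) + 0.333·(0.688−0.492) + 0.302·(0.469−0.224) = +0.232.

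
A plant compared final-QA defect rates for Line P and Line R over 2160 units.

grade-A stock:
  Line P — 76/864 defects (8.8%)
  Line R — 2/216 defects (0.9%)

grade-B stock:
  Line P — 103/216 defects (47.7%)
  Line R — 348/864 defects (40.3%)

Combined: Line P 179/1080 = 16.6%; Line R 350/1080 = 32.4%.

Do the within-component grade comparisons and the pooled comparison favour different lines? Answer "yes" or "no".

yes

Within each component grade level (grade-A stock 8.8% vs 0.9%; grade-B stock 47.7% vs 40.3%), Line R has the lower rate every time. Pooled: 16.6% vs 32.4% — Line P has the lower rate overall. The two comparisons disagree.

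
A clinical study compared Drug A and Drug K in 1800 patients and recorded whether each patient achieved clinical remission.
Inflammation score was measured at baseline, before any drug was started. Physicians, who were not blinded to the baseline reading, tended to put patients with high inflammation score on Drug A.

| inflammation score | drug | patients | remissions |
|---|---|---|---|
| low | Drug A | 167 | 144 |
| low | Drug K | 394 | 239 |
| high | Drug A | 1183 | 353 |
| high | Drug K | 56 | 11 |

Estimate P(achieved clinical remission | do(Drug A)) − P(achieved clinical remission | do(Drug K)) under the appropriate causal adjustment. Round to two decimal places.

+0.15

Within every inflammation score level Drug A has the higher rate, yet pooled Drug K does — Simpson's reversal.
Here inflammation score is a common cause — it drives both which drug a case falls under and the outcome. The crude comparison mixes populations; the stratum-specific rates are the causally relevant ones.
Adjusting over the population distribution of inflammation score: 0.312·(0.862−0.607) + 0.688·(0.298−0.196) = +0.150.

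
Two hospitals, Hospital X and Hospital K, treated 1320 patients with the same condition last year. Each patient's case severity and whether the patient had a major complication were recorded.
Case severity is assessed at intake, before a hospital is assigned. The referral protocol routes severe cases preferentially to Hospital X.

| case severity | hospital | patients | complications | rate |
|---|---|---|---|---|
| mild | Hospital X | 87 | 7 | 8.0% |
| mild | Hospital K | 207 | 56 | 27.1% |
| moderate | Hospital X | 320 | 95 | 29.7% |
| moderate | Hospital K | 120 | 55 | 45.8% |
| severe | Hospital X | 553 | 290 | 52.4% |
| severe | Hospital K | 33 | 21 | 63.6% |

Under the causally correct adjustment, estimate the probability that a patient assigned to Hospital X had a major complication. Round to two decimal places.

Nothing the hospital does changes case severity; the imbalance is an allocation artefact. With case severity also predicting the outcome, the pooled figure is confounded, and the within-stratum comparison is the causal one.
Standardising Hospital X to the population case severity mix: 0.223·7/87 + 0.333·95/320 + 0.444·290/553 = 0.350.

0.35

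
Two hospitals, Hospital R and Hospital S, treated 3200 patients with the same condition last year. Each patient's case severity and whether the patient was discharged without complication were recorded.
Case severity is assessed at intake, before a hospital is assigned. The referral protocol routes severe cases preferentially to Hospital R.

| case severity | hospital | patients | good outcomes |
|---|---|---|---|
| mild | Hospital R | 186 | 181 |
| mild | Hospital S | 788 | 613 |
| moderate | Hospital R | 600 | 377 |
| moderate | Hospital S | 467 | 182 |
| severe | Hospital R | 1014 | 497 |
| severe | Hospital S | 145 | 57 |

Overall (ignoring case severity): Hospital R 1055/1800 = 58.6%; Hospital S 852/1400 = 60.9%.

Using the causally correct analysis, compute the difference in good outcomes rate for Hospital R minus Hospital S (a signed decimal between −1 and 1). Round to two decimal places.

+0.17

Case severity differs across hospitals for reasons unrelated to any effect of the hospital itself, and it separately predicts the outcome — a classic confounder. We must compare within case severity levels.
Adjusting over the population distribution of case severity: 0.304·(0.973−0.778) + 0.333·(0.628−0.390) + 0.362·(0.490−0.393) = +0.174.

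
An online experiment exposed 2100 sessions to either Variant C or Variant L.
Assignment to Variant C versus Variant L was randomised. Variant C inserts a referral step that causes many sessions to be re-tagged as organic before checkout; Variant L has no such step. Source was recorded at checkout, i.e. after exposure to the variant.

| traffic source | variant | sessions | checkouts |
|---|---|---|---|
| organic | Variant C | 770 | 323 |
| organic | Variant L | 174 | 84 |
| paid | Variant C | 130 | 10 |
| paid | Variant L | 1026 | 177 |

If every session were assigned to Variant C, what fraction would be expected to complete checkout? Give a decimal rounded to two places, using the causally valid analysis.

0.37

Traffic source here is a post-treatment variable shaped by the variant; conditioning on it would introduce bias rather than remove it. The overall comparison is the causal one.
So P(outcome | do(Variant C)) is just the pooled rate for Variant C: 333/900 = 0.370.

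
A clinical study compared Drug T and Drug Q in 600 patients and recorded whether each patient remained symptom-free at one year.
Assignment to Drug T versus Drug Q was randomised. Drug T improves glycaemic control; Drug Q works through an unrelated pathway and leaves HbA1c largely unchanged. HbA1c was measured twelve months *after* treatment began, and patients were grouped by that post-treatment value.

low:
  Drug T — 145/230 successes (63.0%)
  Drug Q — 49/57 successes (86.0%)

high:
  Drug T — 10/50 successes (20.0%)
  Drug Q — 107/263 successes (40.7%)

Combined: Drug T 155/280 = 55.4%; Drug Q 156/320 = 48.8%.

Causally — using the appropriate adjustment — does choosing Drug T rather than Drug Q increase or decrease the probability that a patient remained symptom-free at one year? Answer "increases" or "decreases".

increases

Drug Q is higher inside every HbA1c stratum but Drug T is higher in aggregate. Whether to stratify depends on how HbA1c relates to the drug.
HbA1c lies on the pathway drug → HbA1c → outcome, so adjusting for it blocks the indirect effect. For the total causal effect of drug, use the unadjusted pooled rates.
Pooled: Drug T 55.4% vs Drug Q 48.8%; Drug T is higher overall.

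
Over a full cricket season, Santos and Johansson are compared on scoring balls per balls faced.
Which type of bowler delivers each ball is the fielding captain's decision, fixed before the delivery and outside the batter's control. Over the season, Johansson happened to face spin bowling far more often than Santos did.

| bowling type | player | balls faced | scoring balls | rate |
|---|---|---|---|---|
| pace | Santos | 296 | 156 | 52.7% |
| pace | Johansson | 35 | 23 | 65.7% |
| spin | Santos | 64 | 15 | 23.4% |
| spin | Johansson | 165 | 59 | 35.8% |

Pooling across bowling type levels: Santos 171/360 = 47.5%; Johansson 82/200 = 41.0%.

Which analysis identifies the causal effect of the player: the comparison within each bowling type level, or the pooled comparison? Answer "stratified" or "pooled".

stratified

Johansson is higher inside every bowling type stratum but Santos is higher in aggregate. Whether to stratify depends on how bowling type relates to the player.
Since bowling type is a pre-existing factor (not a product of the player) and it affects the outcome on its own, it is a confounder. The stratified rates, not the pooled rate, identify the causal effect.
Within each level — pace: 52.7% vs 65.7%; spin: 23.4% vs 35.8% — Johansson is higher every time.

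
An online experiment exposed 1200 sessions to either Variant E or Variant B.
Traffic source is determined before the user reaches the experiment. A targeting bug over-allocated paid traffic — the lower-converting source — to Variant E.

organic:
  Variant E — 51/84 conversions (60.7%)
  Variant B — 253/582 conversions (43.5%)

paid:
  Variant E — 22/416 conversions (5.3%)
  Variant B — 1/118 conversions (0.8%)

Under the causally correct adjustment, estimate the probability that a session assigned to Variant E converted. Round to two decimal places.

Traffic source differs across variants for reasons unrelated to any effect of the variant itself, and it separately predicts the outcome — a classic confounder. We must compare within traffic source levels.
Standardising Variant E to the population traffic source mix: 0.555·51/84 + 0.445·22/416 = 0.360.

0.36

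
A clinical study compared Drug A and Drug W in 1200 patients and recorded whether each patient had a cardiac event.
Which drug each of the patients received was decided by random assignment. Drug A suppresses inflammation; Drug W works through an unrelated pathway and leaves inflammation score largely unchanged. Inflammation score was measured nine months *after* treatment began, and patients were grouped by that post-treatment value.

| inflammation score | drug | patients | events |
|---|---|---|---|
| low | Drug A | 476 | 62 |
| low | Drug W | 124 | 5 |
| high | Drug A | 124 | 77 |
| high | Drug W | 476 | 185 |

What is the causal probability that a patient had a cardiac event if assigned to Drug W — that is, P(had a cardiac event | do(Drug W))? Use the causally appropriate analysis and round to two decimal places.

0.32

Inflammation score lies on the pathway drug → inflammation score → outcome, so adjusting for it blocks the indirect effect. For the total causal effect of drug, use the unadjusted pooled rates.
So P(outcome | do(Drug W)) is just the pooled rate for Drug W: 190/600 = 0.317.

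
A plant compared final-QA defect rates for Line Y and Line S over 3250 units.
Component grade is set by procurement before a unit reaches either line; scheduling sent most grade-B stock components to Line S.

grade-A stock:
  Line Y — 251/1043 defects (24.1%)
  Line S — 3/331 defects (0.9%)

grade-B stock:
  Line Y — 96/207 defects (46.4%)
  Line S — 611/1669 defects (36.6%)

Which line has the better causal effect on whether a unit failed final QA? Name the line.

Component grade satisfies the back-door criterion: it is not a descendant of the line, and it blocks the spurious path from line to outcome. Adjusting for it (i.e., using the within-component grade rates) gives the causal effect.
Within each level — grade-A stock: 24.1% vs 0.9%; grade-B stock: 46.4% vs 36.6% — Line S is lower every time.

Line S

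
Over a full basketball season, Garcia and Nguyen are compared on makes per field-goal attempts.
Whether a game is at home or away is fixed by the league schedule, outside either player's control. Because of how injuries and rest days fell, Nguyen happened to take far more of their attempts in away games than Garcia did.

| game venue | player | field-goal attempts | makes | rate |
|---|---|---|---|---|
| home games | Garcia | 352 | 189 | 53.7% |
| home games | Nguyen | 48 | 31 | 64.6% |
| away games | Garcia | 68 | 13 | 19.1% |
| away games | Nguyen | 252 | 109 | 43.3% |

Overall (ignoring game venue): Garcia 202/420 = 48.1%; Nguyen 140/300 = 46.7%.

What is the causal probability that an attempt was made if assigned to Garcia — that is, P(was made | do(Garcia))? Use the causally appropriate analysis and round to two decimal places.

Game venue differs across players for reasons unrelated to any effect of the player itself, and it separately predicts the outcome — a classic confounder. We must compare within game venue levels.
Standardising Garcia to the population game venue mix: 0.556·189/352 + 0.444·13/68 = 0.383.

0.38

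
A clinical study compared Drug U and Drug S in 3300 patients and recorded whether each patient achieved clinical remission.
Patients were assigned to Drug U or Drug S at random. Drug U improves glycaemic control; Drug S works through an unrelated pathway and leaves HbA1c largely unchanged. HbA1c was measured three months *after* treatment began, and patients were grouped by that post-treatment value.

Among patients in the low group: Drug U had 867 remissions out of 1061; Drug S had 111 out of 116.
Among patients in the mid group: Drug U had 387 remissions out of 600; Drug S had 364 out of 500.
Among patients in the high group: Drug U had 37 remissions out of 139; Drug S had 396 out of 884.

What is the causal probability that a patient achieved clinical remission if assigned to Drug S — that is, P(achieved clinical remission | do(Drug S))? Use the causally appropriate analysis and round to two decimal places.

The HbA1c-specific comparison favours Drug S throughout, but the pooled figures favour Drug U. The question is whether to condition on HbA1c.
HbA1c lies on the pathway drug → HbA1c → outcome, so adjusting for it blocks the indirect effect. For the total causal effect of drug, use the unadjusted pooled rates.
So P(outcome | do(Drug S)) is just the pooled rate for Drug S: 871/1500 = 0.581.

0.58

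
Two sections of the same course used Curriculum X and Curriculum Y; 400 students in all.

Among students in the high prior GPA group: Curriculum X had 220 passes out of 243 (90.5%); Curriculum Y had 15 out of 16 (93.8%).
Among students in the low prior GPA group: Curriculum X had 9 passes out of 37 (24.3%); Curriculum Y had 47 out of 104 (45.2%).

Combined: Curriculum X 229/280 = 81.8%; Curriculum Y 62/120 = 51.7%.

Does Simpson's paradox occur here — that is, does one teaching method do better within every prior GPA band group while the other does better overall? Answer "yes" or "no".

yes

Within each prior GPA band level (high prior GPA 90.5% vs 93.8%; low prior GPA 24.3% vs 45.2%), Curriculum Y has the higher rate every time. Pooled: 81.8% vs 51.7% — Curriculum X has the higher rate overall. The two comparisons disagree.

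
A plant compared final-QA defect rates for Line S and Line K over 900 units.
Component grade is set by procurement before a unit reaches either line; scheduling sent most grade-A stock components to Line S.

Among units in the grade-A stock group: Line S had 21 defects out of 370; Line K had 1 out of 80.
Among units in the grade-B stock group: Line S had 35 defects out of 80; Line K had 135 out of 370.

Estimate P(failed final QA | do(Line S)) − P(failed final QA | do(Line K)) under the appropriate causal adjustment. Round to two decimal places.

+0.06

Component grade satisfies the back-door criterion: it is not a descendant of the line, and it blocks the spurious path from line to outcome. Adjusting for it (i.e., using the within-component grade rates) gives the causal effect.
Adjusting over the population distribution of component grade: 0.500·(0.057−0.013) + 0.500·(0.438−0.365) = +0.058.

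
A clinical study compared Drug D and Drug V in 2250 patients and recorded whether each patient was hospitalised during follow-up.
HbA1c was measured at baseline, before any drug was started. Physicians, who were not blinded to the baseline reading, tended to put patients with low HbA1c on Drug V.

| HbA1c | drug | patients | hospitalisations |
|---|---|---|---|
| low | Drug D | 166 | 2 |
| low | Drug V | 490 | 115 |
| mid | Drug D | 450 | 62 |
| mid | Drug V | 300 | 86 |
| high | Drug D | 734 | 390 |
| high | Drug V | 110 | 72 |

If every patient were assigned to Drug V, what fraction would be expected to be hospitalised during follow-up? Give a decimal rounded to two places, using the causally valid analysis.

Since HbA1c is a pre-existing factor (not a product of the drug) and it affects the outcome on its own, it is a confounder. The stratified rates, not the pooled rate, identify the causal effect.
Standardising Drug V to the population HbA1c mix: 0.292·115/490 + 0.333·86/300 + 0.375·72/110 = 0.410.

0.41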